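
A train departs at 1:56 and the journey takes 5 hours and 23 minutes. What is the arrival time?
Starting time: 1:56
Adding 23 minutes to 56 minutes: 56 + 23 = 79 minutes = 1 hour and 19 minutes
Adding 5 hours: 1 + 5 + 1 (carry) = 7
Final time: 7:19

Final answer: 7:19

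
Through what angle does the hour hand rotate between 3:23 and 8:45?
The hour hand moves 0.5 degrees per minute.
Time elapsed: 8:45 - 3:23 = 322 minutes
Angular displacement: 322 x 0.5 = 161 degrees

Final answer: 161 degrees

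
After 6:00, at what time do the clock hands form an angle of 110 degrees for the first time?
At t minutes past 6:00, the hour hand is at 30 x 6 + 0.5t degrees and the minute hand is at 6t degrees.
The smaller angle between them is 110 degrees when |30H - 5.5t| = 110 or |30H - 5.5t| = 250.
With H = 6, solve 30 x 6 - 5.5t = +/- target for each target:
  t = (30 x 6 - 110) / 5.5 = 12.73
  t = (30 x 6 + 110) / 5.5 = 52.73
  t = (30 x 6 - 250) / 5.5 = -12.73 (outside (0, 60))
  t = (30 x 6 + 250) / 5.5 = 78.18 (outside (0, 60))
Valid solutions in (0, 60): {12.73, 52.73} minutes.
The first occurrence is t = 12.73 minutes.
The hands form a 110-degree angle at 12.73 minutes past 6:00.

Final answer: 12.73 minutes past 6:00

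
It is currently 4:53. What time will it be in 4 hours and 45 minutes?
Starting time: 4:53
Adding 45 minutes to 53 minutes: 53 + 45 = 98 minutes = 1 hour and 38 minutes
Adding 4 hours: 4 + 4 + 1 (carry) = 9
Final time: 9:38

Final answer: 9:38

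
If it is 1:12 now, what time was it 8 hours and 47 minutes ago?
Starting time: 1:12 = 72 total minutes past 12:00
Subtracting: 8 hours and 47 minutes = 527 minutes
72 - 527 = -455 (negative, add 12 hours = 720) = 265 minutes
= 4 hours and 25 minutes past 12:00 = 4:25

Final answer: 4:25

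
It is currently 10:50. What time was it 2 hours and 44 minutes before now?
Starting time: 10:50 = 650 total minutes past 12:00
Subtracting: 2 hours and 44 minutes = 164 minutes
650 - 164 = 486 minutes
= 8 hours and 6 minutes past 12:00 = 8:06

Final answer: 8:06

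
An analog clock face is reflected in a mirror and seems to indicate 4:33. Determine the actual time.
Reflection across the vertical (12-6) axis maps a hand at angle A degrees to (360 - A) degrees, which sends a reading of T minutes past 12:00 to (720 - T) minutes past 12:00.
Mirror reads 4:33 = 273 minutes past 12:00.
Actual time: (720 - 273) mod 720 = 447 minutes = 7:27.

Final answer: 7:27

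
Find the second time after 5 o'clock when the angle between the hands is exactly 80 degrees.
At t minutes past 5:00, the hour hand is at 30 x 5 + 0.5t degrees and the minute hand is at 6t degrees.
The smaller angle between them is 80 degrees when |30H - 5.5t| = 80 or |30H - 5.5t| = 280.
With H = 5, solve 30 x 5 - 5.5t = +/- target for each target:
  t = (30 x 5 - 80) / 5.5 = 12.73
  t = (30 x 5 + 80) / 5.5 = 41.82
  t = (30 x 5 - 280) / 5.5 = -23.64 (outside (0, 60))
  t = (30 x 5 + 280) / 5.5 = 78.18 (outside (0, 60))
Valid solutions in (0, 60): {12.73, 41.82} minutes.
The second occurrence is t = 41.82 minutes.
The hands form a 80-degree angle at 41.82 minutes past 5:00.

Final answer: 41.82 minutes past 5:00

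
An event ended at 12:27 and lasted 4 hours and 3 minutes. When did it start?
Starting time: 12:27 = 27 total minutes past 12:00
Subtracting: 4 hours and 3 minutes = 243 minutes
27 - 243 = -216 (negative, add 12 hours = 720) = 504 minutes
= 8 hours and 24 minutes past 12:00 = 8:24

Final answer: 8:24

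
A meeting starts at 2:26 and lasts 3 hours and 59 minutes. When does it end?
Starting time: 2:26
Adding 59 minutes to 26 minutes: 26 + 59 = 85 minutes = 1 hour and 25 minutes
Adding 3 hours: 2 + 3 + 1 (carry) = 6
Final time: 6:25

Final answer: 6:25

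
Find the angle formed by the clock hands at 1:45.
Hour hand position: 1 x 30 + 45 x 0.5 = 52.5 degrees
Minute hand position: 45 x 6 = 270 degrees
Difference: |52.5 - 270| = 217.5 degrees
Since 217.5 > 180, the smaller angle is 360 - 217.5 = 142.5 degrees

Final answer: 142.5 degrees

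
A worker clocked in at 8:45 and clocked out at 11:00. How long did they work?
From 8:45 to 11:00:
(11 x 60 + 0) - (8 x 60 + 45) = 660 - 525 = 135 minutes
= 2 hours and 15 minutes

Final answer: 2 hours and 15 minutes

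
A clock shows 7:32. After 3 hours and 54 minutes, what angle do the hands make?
First find the time 3 hours and 54 minutes after 7:32.
Total minutes: 7 x 60 + 32 + 3 x 60 + 54 = 686.
686 mod 720 = 686 minutes = 11:26.
Now compute the angle at 11:26:
Hour hand: 11 x 30 + 26 x 0.5 = 343 degrees
Minute hand: 26 x 6 = 156 degrees
Difference: |343 - 156| = 187 degrees
Smaller angle: 360 - 187 = 173 degrees

Final answer: 173 degrees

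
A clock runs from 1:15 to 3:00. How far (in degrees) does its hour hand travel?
The hour hand moves 0.5 degrees per minute.
Time elapsed: 3:00 - 1:15 = 105 minutes
Angular displacement: 105 x 0.5 = 52.5 degrees

Final answer: 52.5 degrees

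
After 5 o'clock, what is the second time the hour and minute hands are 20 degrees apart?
At t minutes past 5:00, the hour hand is at 30 x 5 + 0.5t degrees and the minute hand is at 6t degrees.
The smaller angle between them is 20 degrees when |30H - 5.5t| = 20 or |30H - 5.5t| = 340.
With H = 5, solve 30 x 5 - 5.5t = +/- target for each target:
  t = (30 x 5 - 20) / 5.5 = 23.64
  t = (30 x 5 + 20) / 5.5 = 30.91
  t = (30 x 5 - 340) / 5.5 = -34.55 (outside (0, 60))
  t = (30 x 5 + 340) / 5.5 = 89.09 (outside (0, 60))
Valid solutions in (0, 60): {23.64, 30.91} minutes.
The second occurrence is t = 30.91 minutes.
The hands form a 20-degree angle at 30.91 minutes past 5:00.

Final answer: 30.91 minutes past 5:00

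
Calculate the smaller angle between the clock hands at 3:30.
Hour hand position: 3 x 30 + 30 x 0.5 = 105 degrees
Minute hand position: 30 x 6 = 180 degrees
Difference: |105 - 180| = 75 degrees
The angle between the hands is 75 degrees

Final answer: 75 degrees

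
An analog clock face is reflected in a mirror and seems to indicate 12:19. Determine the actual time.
Reflection across the vertical (12-6) axis maps a hand at angle A degrees to (360 - A) degrees, which sends a reading of T minutes past 12:00 to (720 - T) minutes past 12:00.
Mirror reads 12:19 = 19 minutes past 12:00.
Actual time: (720 - 19) mod 720 = 701 minutes = 11:41.

Final answer: 11:41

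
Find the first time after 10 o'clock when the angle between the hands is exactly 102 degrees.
At t minutes past 10:00, the hour hand is at 30 x 10 + 0.5t degrees and the minute hand is at 6t degrees.
The smaller angle between them is 102 degrees when |30H - 5.5t| = 102 or |30H - 5.5t| = 258.
With H = 10, solve 30 x 10 - 5.5t = +/- target for each target:
  t = (30 x 10 - 102) / 5.5 = 36
  t = (30 x 10 + 102) / 5.5 = 73.09 (outside (0, 60))
  t = (30 x 10 - 258) / 5.5 = 7.64
  t = (30 x 10 + 258) / 5.5 = 101.45 (outside (0, 60))
Valid solutions in (0, 60): {7.64, 36} minutes.
The first occurrence is t = 7.64 minutes.
The hands form a 102-degree angle at 7.64 minutes past 10:00.

Final answer: 7.64 minutes past 10:00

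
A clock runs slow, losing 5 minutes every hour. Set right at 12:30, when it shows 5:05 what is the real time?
For every 60 true minutes, the faulty clock advances 55 minutes, so 1 faulty-clock minute corresponds to 60/55 true minutes.
From 12:30 to 5:05 on the faulty dial is 275 minutes.
True elapsed: 275 x 60/55 = 300 minutes = 5 hours.
True time: 12:30 + 5 hours = 5:30.

Final answer: 5:30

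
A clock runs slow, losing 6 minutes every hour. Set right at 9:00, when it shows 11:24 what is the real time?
For every 60 true minutes, the faulty clock advances 54 minutes, so 1 faulty-clock minute corresponds to 60/54 true minutes.
From 9:00 to 11:24 on the faulty dial is 144 minutes.
True elapsed: 144 x 60/54 = 160 minutes = 2 hours and 40 minutes.
True time: 9:00 + 2 hours and 40 minutes = 11:40.

Final answer: 11:40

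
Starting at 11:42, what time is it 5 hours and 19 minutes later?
Starting time: 11:42
Adding 19 minutes to 42 minutes: 42 + 19 = 61 minutes = 1 hour and 1 minute
Adding 5 hours: 11 + 5 + 1 (carry) = 17 - 12 = 5
Final time: 5:01

Final answer: 5:01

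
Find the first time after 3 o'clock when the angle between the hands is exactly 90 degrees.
At t minutes past 3:00, the hour hand is at 30 x 3 + 0.5t degrees and the minute hand is at 6t degrees.
The smaller angle between them is 90 degrees when |30H - 5.5t| = 90 or |30H - 5.5t| = 270.
With H = 3, solve 30 x 3 - 5.5t = +/- target for each target:
  t = (30 x 3 - 90) / 5.5 = 0 (outside (0, 60))
  t = (30 x 3 + 90) / 5.5 = 32.73
  t = (30 x 3 - 270) / 5.5 = -32.73 (outside (0, 60))
  t = (30 x 3 + 270) / 5.5 = 65.45 (outside (0, 60))
Valid solutions in (0, 60): {32.73} minutes.
The first occurrence is t = 32.73 minutes.
The hands form a 90-degree angle at 32.73 minutes past 3:00.

Final answer: 32.73 minutes past 3:00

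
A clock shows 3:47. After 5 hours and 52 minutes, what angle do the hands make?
First find the time 5 hours and 52 minutes after 3:47.
Total minutes: 3 x 60 + 47 + 5 x 60 + 52 = 579.
579 mod 720 = 579 minutes = 9:39.
Now compute the angle at 9:39:
Hour hand: 9 x 30 + 39 x 0.5 = 289.5 degrees
Minute hand: 39 x 6 = 234 degrees
Difference: |289.5 - 234| = 55.5 degrees
The angle is 55.5 degrees

Final answer: 55.5 degrees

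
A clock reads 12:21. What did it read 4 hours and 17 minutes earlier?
Starting time: 12:21 = 21 total minutes past 12:00
Subtracting: 4 hours and 17 minutes = 257 minutes
21 - 257 = -236 (negative, add 12 hours = 720) = 484 minutes
= 8 hours and 4 minutes past 12:00 = 8:04

Final answer: 8:04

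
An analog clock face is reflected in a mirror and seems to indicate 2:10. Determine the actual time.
Reflection across the vertical (12-6) axis maps a hand at angle A degrees to (360 - A) degrees, which sends a reading of T minutes past 12:00 to (720 - T) minutes past 12:00.
Mirror reads 2:10 = 130 minutes past 12:00.
Actual time: (720 - 130) mod 720 = 590 minutes = 9:50.

Final answer: 9:50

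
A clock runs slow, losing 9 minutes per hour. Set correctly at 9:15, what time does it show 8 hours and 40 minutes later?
For every 60 true minutes, the faulty clock advances 60 - 9 = 51 minutes.
True elapsed: 8 hours and 40 minutes = 520 minutes.
Faulty clock advances: 520 x 51/60 = 442 minutes (drift: 78 minutes behind).
Shown time: 9:15 + 442 minutes = 4:37.

Final answer: 4:37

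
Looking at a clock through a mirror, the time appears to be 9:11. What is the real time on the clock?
Reflection across the vertical (12-6) axis maps a hand at angle A degrees to (360 - A) degrees, which sends a reading of T minutes past 12:00 to (720 - T) minutes past 12:00.
Mirror reads 9:11 = 551 minutes past 12:00.
Actual time: (720 - 551) mod 720 = 169 minutes = 2:49.

Final answer: 2:49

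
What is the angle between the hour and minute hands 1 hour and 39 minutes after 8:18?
First find the time 1 hour and 39 minutes after 8:18.
Total minutes: 8 x 60 + 18 + 1 x 60 + 39 = 597.
597 mod 720 = 597 minutes = 9:57.
Now compute the angle at 9:57:
Hour hand: 9 x 30 + 57 x 0.5 = 298.5 degrees
Minute hand: 57 x 6 = 342 degrees
Difference: |298.5 - 342| = 43.5 degrees
The angle is 43.5 degrees

Final answer: 43.5 degrees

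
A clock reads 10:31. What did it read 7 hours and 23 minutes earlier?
Starting time: 10:31 = 631 total minutes past 12:00
Subtracting: 7 hours and 23 minutes = 443 minutes
631 - 443 = 188 minutes
= 3 hours and 8 minutes past 12:00 = 3:08

Final answer: 3:08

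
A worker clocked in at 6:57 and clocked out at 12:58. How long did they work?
From 6:57 to 12:58:
(12 x 60 + 58) - (6 x 60 + 57) = 778 - 417 = 361 minutes
= 6 hours and 1 minute

Final answer: 6 hours and 1 minute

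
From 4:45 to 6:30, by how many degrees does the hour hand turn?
The hour hand moves 0.5 degrees per minute.
Time elapsed: 6:30 - 4:45 = 105 minutes
Angular displacement: 105 x 0.5 = 52.5 degrees

Final answer: 52.5 degrees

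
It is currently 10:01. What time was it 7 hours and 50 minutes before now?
Starting time: 10:01 = 601 total minutes past 12:00
Subtracting: 7 hours and 50 minutes = 470 minutes
601 - 470 = 131 minutes
= 2 hours and 11 minutes past 12:00 = 2:11

Final answer: 2:11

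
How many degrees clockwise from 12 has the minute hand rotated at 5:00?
The minute hand moves 6 degrees per minute.
At 5:00: 0 x 6 = 0 degrees

Final answer: 0 degrees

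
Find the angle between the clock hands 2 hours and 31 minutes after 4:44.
First find the time 2 hours and 31 minutes after 4:44.
Total minutes: 4 x 60 + 44 + 2 x 60 + 31 = 435.
435 mod 720 = 435 minutes = 7:15.
Now compute the angle at 7:15:
Hour hand: 7 x 30 + 15 x 0.5 = 217.5 degrees
Minute hand: 15 x 6 = 90 degrees
Difference: |217.5 - 90| = 127.5 degrees
The angle is 127.5 degrees

Final answer: 127.5 degrees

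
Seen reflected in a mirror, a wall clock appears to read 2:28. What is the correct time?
Reflection across the vertical (12-6) axis maps a hand at angle A degrees to (360 - A) degrees, which sends a reading of T minutes past 12:00 to (720 - T) minutes past 12:00.
Mirror reads 2:28 = 148 minutes past 12:00.
Actual time: (720 - 148) mod 720 = 572 minutes = 9:32.

Final answer: 9:32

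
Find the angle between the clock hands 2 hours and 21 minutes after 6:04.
First find the time 2 hours and 21 minutes after 6:04.
Total minutes: 6 x 60 + 4 + 2 x 60 + 21 = 505.
505 mod 720 = 505 minutes = 8:25.
Now compute the angle at 8:25:
Hour hand: 8 x 30 + 25 x 0.5 = 252.5 degrees
Minute hand: 25 x 6 = 150 degrees
Difference: |252.5 - 150| = 102.5 degrees
The angle is 102.5 degrees

Final answer: 102.5 degrees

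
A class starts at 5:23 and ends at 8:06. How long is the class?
From 5:23 to 8:06:
(8 x 60 + 6) - (5 x 60 + 23) = 486 - 323 = 163 minutes
= 2 hours and 43 minutes

Final answer: 2 hours and 43 minutes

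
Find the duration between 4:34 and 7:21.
From 4:34 to 7:21:
(7 x 60 + 21) - (4 x 60 + 34) = 441 - 274 = 167 minutes
= 2 hours and 47 minutes

Final answer: 2 hours and 47 minutes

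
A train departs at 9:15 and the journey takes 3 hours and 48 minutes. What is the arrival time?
Starting time: 9:15
Adding 48 minutes to 15 minutes: 15 + 48 = 63 minutes = 1 hour and 3 minutes
Adding 3 hours: 9 + 3 + 1 (carry) = 13 - 12 = 1
Final time: 1:03

Final answer: 1:03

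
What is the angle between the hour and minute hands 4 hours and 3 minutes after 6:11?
First find the time 4 hours and 3 minutes after 6:11.
Total minutes: 6 x 60 + 11 + 4 x 60 + 3 = 614.
614 mod 720 = 614 minutes = 10:14.
Now compute the angle at 10:14:
Hour hand: 10 x 30 + 14 x 0.5 = 307 degrees
Minute hand: 14 x 6 = 84 degrees
Difference: |307 - 84| = 223 degrees
Smaller angle: 360 - 223 = 137 degrees

Final answer: 137 degrees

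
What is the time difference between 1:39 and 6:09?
From 1:39 to 6:09:
(6 x 60 + 9) - (1 x 60 + 39) = 369 - 99 = 270 minutes
= 4 hours and 30 minutes

Final answer: 4 hours and 30 minutes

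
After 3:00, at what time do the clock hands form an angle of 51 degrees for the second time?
At t minutes past 3:00, the hour hand is at 30 x 3 + 0.5t degrees and the minute hand is at 6t degrees.
The smaller angle between them is 51 degrees when |30H - 5.5t| = 51 or |30H - 5.5t| = 309.
With H = 3, solve 30 x 3 - 5.5t = +/- target for each target:
  t = (30 x 3 - 51) / 5.5 = 7.09
  t = (30 x 3 + 51) / 5.5 = 25.64
  t = (30 x 3 - 309) / 5.5 = -39.82 (outside (0, 60))
  t = (30 x 3 + 309) / 5.5 = 72.55 (outside (0, 60))
Valid solutions in (0, 60): {7.09, 25.64} minutes.
The second occurrence is t = 25.64 minutes.
The hands form a 51-degree angle at 25.64 minutes past 3:00.

Final answer: 25.64 minutes past 3:00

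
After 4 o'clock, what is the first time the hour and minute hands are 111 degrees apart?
At t minutes past 4:00, the hour hand is at 30 x 4 + 0.5t degrees and the minute hand is at 6t degrees.
The smaller angle between them is 111 degrees when |30H - 5.5t| = 111 or |30H - 5.5t| = 249.
With H = 4, solve 30 x 4 - 5.5t = +/- target for each target:
  t = (30 x 4 - 111) / 5.5 = 1.64
  t = (30 x 4 + 111) / 5.5 = 42
  t = (30 x 4 - 249) / 5.5 = -23.45 (outside (0, 60))
  t = (30 x 4 + 249) / 5.5 = 67.09 (outside (0, 60))
Valid solutions in (0, 60): {1.64, 42} minutes.
The first occurrence is t = 1.64 minutes.
The hands form a 111-degree angle at 1.64 minutes past 4:00.

Final answer: 1.64 minutes past 4:00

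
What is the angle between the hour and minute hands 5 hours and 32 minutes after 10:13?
First find the time 5 hours and 32 minutes after 10:13.
Total minutes: 10 x 60 + 13 + 5 x 60 + 32 = 945.
945 mod 720 = 225 minutes = 3:45.
Now compute the angle at 3:45:
Hour hand: 3 x 30 + 45 x 0.5 = 112.5 degrees
Minute hand: 45 x 6 = 270 degrees
Difference: |112.5 - 270| = 157.5 degrees
The angle is 157.5 degrees

Final answer: 157.5 degrees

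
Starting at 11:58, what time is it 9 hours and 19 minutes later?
Starting time: 11:58
Adding 19 minutes to 58 minutes: 58 + 19 = 77 minutes = 1 hour and 17 minutes
Adding 9 hours: 11 + 9 + 1 (carry) = 21 - 12 = 9
Final time: 9:17

Final answer: 9:17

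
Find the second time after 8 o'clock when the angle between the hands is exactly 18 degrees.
At t minutes past 8:00, the hour hand is at 30 x 8 + 0.5t degrees and the minute hand is at 6t degrees.
The smaller angle between them is 18 degrees when |30H - 5.5t| = 18 or |30H - 5.5t| = 342.
With H = 8, solve 30 x 8 - 5.5t = +/- target for each target:
  t = (30 x 8 - 18) / 5.5 = 40.36
  t = (30 x 8 + 18) / 5.5 = 46.91
  t = (30 x 8 - 342) / 5.5 = -18.55 (outside (0, 60))
  t = (30 x 8 + 342) / 5.5 = 105.82 (outside (0, 60))
Valid solutions in (0, 60): {40.36, 46.91} minutes.
The second occurrence is t = 46.91 minutes.
The hands form a 18-degree angle at 46.91 minutes past 8:00.

Final answer: 46.91 minutes past 8:00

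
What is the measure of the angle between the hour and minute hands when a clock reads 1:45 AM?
Hour hand position: 1 x 30 + 45 x 0.5 = 52.5 degrees
Minute hand position: 45 x 6 = 270 degrees
Difference: |52.5 - 270| = 217.5 degrees
Since 217.5 > 180, the smaller angle is 360 - 217.5 = 142.5 degrees

Final answer: 142.5 degrees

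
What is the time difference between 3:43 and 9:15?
From 3:43 to 9:15:
(9 x 60 + 15) - (3 x 60 + 43) = 555 - 223 = 332 minutes
= 5 hours and 32 minutes

Final answer: 5 hours and 32 minutes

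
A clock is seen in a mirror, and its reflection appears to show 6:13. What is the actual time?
Reflection across the vertical (12-6) axis maps a hand at angle A degrees to (360 - A) degrees, which sends a reading of T minutes past 12:00 to (720 - T) minutes past 12:00.
Mirror reads 6:13 = 373 minutes past 12:00.
Actual time: (720 - 373) mod 720 = 347 minutes = 5:47.

Final answer: 5:47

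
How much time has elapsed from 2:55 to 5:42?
From 2:55 to 5:42:
(5 x 60 + 42) - (2 x 60 + 55) = 342 - 175 = 167 minutes
= 2 hours and 47 minutes

Final answer: 2 hours and 47 minutes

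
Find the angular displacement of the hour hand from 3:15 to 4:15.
The hour hand moves 0.5 degrees per minute.
Time elapsed: 4:15 - 3:15 = 60 minutes
Angular displacement: 60 x 0.5 = 30 degrees

Final answer: 30 degrees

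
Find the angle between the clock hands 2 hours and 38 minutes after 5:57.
First find the time 2 hours and 38 minutes after 5:57.
Total minutes: 5 x 60 + 57 + 2 x 60 + 38 = 515.
515 mod 720 = 515 minutes = 8:35.
Now compute the angle at 8:35:
Hour hand: 8 x 30 + 35 x 0.5 = 257.5 degrees
Minute hand: 35 x 6 = 210 degrees
Difference: |257.5 - 210| = 47.5 degrees
The angle is 47.5 degrees

Final answer: 47.5 degrees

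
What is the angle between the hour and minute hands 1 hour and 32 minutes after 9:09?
First find the time 1 hour and 32 minutes after 9:09.
Total minutes: 9 x 60 + 9 + 1 x 60 + 32 = 641.
641 mod 720 = 641 minutes = 10:41.
Now compute the angle at 10:41:
Hour hand: 10 x 30 + 41 x 0.5 = 320.5 degrees
Minute hand: 41 x 6 = 246 degrees
Difference: |320.5 - 246| = 74.5 degrees
The angle is 74.5 degrees

Final answer: 74.5 degrees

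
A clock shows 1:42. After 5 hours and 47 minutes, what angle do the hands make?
First find the time 5 hours and 47 minutes after 1:42.
Total minutes: 1 x 60 + 42 + 5 x 60 + 47 = 449.
449 mod 720 = 449 minutes = 7:29.
Now compute the angle at 7:29:
Hour hand: 7 x 30 + 29 x 0.5 = 224.5 degrees
Minute hand: 29 x 6 = 174 degrees
Difference: |224.5 - 174| = 50.5 degrees
The angle is 50.5 degrees

Final answer: 50.5 degrees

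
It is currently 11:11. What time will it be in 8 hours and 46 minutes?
Starting time: 11:11
Adding 46 minutes to 11 minutes: 11 + 46 = 57 minutes
Adding 8 hours: 11 + 8 = 19 - 12 = 7
Final time: 7:57

Final answer: 7:57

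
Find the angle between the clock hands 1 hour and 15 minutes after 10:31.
First find the time 1 hour and 15 minutes after 10:31.
Total minutes: 10 x 60 + 31 + 1 x 60 + 15 = 706.
706 mod 720 = 706 minutes = 11:46.
Now compute the angle at 11:46:
Hour hand: 11 x 30 + 46 x 0.5 = 353 degrees
Minute hand: 46 x 6 = 276 degrees
Difference: |353 - 276| = 77 degrees
The angle is 77 degrees

Final answer: 77 degrees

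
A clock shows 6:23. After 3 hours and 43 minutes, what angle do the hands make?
First find the time 3 hours and 43 minutes after 6:23.
Total minutes: 6 x 60 + 23 + 3 x 60 + 43 = 606.
606 mod 720 = 606 minutes = 10:06.
Now compute the angle at 10:06:
Hour hand: 10 x 30 + 6 x 0.5 = 303 degrees
Minute hand: 6 x 6 = 36 degrees
Difference: |303 - 36| = 267 degrees
Smaller angle: 360 - 267 = 93 degrees

Final answer: 93 degrees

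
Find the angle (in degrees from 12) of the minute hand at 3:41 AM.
The minute hand moves 6 degrees per minute.
At 3:41: 41 x 6 = 246 degrees

Final answer: 246 degrees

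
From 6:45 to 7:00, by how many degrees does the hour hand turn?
The hour hand moves 0.5 degrees per minute.
Time elapsed: 7:00 - 6:45 = 15 minutes
Angular displacement: 15 x 0.5 = 7.5 degrees

Final answer: 7.5 degrees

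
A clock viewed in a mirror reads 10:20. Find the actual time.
Reflection across the vertical (12-6) axis maps a hand at angle A degrees to (360 - A) degrees, which sends a reading of T minutes past 12:00 to (720 - T) minutes past 12:00.
Mirror reads 10:20 = 620 minutes past 12:00.
Actual time: (720 - 620) mod 720 = 100 minutes = 1:40.

Final answer: 1:40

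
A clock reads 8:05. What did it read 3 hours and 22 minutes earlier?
Starting time: 8:05 = 485 total minutes past 12:00
Subtracting: 3 hours and 22 minutes = 202 minutes
485 - 202 = 283 minutes
= 4 hours and 43 minutes past 12:00 = 4:43

Final answer: 4:43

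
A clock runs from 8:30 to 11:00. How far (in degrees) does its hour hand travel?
The hour hand moves 0.5 degrees per minute.
Time elapsed: 11:00 - 8:30 = 150 minutes
Angular displacement: 150 x 0.5 = 75 degrees

Final answer: 75 degrees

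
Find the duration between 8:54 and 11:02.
From 8:54 to 11:02:
(11 x 60 + 2) - (8 x 60 + 54) = 662 - 534 = 128 minutes
= 2 hours and 8 minutes

Final answer: 2 hours and 8 minutes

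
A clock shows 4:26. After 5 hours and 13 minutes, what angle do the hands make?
First find the time 5 hours and 13 minutes after 4:26.
Total minutes: 4 x 60 + 26 + 5 x 60 + 13 = 579.
579 mod 720 = 579 minutes = 9:39.
Now compute the angle at 9:39:
Hour hand: 9 x 30 + 39 x 0.5 = 289.5 degrees
Minute hand: 39 x 6 = 234 degrees
Difference: |289.5 - 234| = 55.5 degrees
The angle is 55.5 degrees

Final answer: 55.5 degrees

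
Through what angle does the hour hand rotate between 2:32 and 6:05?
The hour hand moves 0.5 degrees per minute.
Time elapsed: 6:05 - 2:32 = 213 minutes
Angular displacement: 213 x 0.5 = 106.5 degrees

Final answer: 106.5 degrees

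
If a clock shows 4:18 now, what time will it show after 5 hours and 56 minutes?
Starting time: 4:18
Adding 56 minutes to 18 minutes: 18 + 56 = 74 minutes = 1 hour and 14 minutes
Adding 5 hours: 4 + 5 + 1 (carry) = 10
Final time: 10:14

Final answer: 10:14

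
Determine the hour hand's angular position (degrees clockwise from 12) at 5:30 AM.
The hour hand moves 30 degrees per hour and 0.5 degrees per minute.
At 5:30: (5) x 30 + 30 x 0.5 = 150 + 15 = 165 degrees

Final answer: 165 degrees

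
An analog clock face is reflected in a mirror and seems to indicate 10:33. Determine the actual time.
Reflection across the vertical (12-6) axis maps a hand at angle A degrees to (360 - A) degrees, which sends a reading of T minutes past 12:00 to (720 - T) minutes past 12:00.
Mirror reads 10:33 = 633 minutes past 12:00.
Actual time: (720 - 633) mod 720 = 87 minutes = 1:27.

Final answer: 1:27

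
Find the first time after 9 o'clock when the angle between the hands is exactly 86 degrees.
At t minutes past 9:00, the hour hand is at 30 x 9 + 0.5t degrees and the minute hand is at 6t degrees.
The smaller angle between them is 86 degrees when |30H - 5.5t| = 86 or |30H - 5.5t| = 274.
With H = 9, solve 30 x 9 - 5.5t = +/- target for each target:
  t = (30 x 9 - 86) / 5.5 = 33.45
  t = (30 x 9 + 86) / 5.5 = 64.73 (outside (0, 60))
  t = (30 x 9 - 274) / 5.5 = -0.73 (outside (0, 60))
  t = (30 x 9 + 274) / 5.5 = 98.91 (outside (0, 60))
Valid solutions in (0, 60): {33.45} minutes.
The first occurrence is t = 33.45 minutes.
The hands form a 86-degree angle at 33.45 minutes past 9:00.

Final answer: 33.45 minutes past 9:00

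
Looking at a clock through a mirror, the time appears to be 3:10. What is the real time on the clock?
Reflection across the vertical (12-6) axis maps a hand at angle A degrees to (360 - A) degrees, which sends a reading of T minutes past 12:00 to (720 - T) minutes past 12:00.
Mirror reads 3:10 = 190 minutes past 12:00.
Actual time: (720 - 190) mod 720 = 530 minutes = 8:50.

Final answer: 8:50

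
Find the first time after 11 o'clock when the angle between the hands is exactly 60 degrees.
At t minutes past 11:00, the hour hand is at 30 x 11 + 0.5t degrees and the minute hand is at 6t degrees.
The smaller angle between them is 60 degrees when |30H - 5.5t| = 60 or |30H - 5.5t| = 300.
With H = 11, solve 30 x 11 - 5.5t = +/- target for each target:
  t = (30 x 11 - 60) / 5.5 = 49.09
  t = (30 x 11 + 60) / 5.5 = 70.91 (outside (0, 60))
  t = (30 x 11 - 300) / 5.5 = 5.45
  t = (30 x 11 + 300) / 5.5 = 114.55 (outside (0, 60))
Valid solutions in (0, 60): {5.45, 49.09} minutes.
The first occurrence is t = 5.45 minutes.
The hands form a 60-degree angle at 5.45 minutes past 11:00.

Final answer: 5.45 minutes past 11:00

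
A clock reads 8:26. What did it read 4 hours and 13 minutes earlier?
Starting time: 8:26 = 506 total minutes past 12:00
Subtracting: 4 hours and 13 minutes = 253 minutes
506 - 253 = 253 minutes
= 4 hours and 13 minutes past 12:00 = 4:13

Final answer: 4:13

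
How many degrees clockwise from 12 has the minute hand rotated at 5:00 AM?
The minute hand moves 6 degrees per minute.
At 5:00: 0 x 6 = 0 degrees

Final answer: 0 degrees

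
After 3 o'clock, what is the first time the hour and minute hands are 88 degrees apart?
At t minutes past 3:00, the hour hand is at 30 x 3 + 0.5t degrees and the minute hand is at 6t degrees.
The smaller angle between them is 88 degrees when |30H - 5.5t| = 88 or |30H - 5.5t| = 272.
With H = 3, solve 30 x 3 - 5.5t = +/- target for each target:
  t = (30 x 3 - 88) / 5.5 = 0.36
  t = (30 x 3 + 88) / 5.5 = 32.36
  t = (30 x 3 - 272) / 5.5 = -33.09 (outside (0, 60))
  t = (30 x 3 + 272) / 5.5 = 65.82 (outside (0, 60))
Valid solutions in (0, 60): {0.36, 32.36} minutes.
The first occurrence is t = 0.36 minutes.
The hands form a 88-degree angle at 0.36 minutes past 3:00.

Final answer: 0.36 minutes past 3:00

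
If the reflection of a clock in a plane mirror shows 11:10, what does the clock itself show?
Reflection across the vertical (12-6) axis maps a hand at angle A degrees to (360 - A) degrees, which sends a reading of T minutes past 12:00 to (720 - T) minutes past 12:00.
Mirror reads 11:10 = 670 minutes past 12:00.
Actual time: (720 - 670) mod 720 = 50 minutes = 12:50.

Final answer: 12:50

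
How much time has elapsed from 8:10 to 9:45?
From 8:10 to 9:45:
(9 x 60 + 45) - (8 x 60 + 10) = 585 - 490 = 95 minutes
= 1 hour and 35 minutes

Final answer: 1 hour and 35 minutes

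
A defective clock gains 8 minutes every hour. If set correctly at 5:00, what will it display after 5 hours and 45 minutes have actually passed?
For every 60 true minutes, the faulty clock advances 60 + 8 = 68 minutes.
True elapsed: 5 hours and 45 minutes = 345 minutes.
Faulty clock advances: 345 x 68/60 = 391 minutes (drift: 46 minutes ahead).
Shown time: 5:00 + 391 minutes = 11:31.

Final answer: 11:31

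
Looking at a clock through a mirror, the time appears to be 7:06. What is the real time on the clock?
Reflection across the vertical (12-6) axis maps a hand at angle A degrees to (360 - A) degrees, which sends a reading of T minutes past 12:00 to (720 - T) minutes past 12:00.
Mirror reads 7:06 = 426 minutes past 12:00.
Actual time: (720 - 426) mod 720 = 294 minutes = 4:54.

Final answer: 4:54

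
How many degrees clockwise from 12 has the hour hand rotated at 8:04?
The hour hand moves 30 degrees per hour and 0.5 degrees per minute.
At 8:04: (8) x 30 + 4 x 0.5 = 240 + 2 = 242 degrees

Final answer: 242 degrees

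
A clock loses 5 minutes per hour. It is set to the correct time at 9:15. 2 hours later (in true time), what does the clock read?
For every 60 true minutes, the faulty clock advances 60 - 5 = 55 minutes.
True elapsed: 2 hours = 120 minutes.
Faulty clock advances: 120 x 55/60 = 110 minutes (drift: 10 minutes behind).
Shown time: 9:15 + 110 minutes = 11:05.

Final answer: 11:05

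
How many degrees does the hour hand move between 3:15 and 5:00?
The hour hand moves 0.5 degrees per minute.
Time elapsed: 5:00 - 3:15 = 105 minutes
Angular displacement: 105 x 0.5 = 52.5 degrees

Final answer: 52.5 degrees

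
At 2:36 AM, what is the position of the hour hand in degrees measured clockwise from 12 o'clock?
The hour hand moves 30 degrees per hour and 0.5 degrees per minute.
At 2:36: (2) x 30 + 36 x 0.5 = 60 + 18 = 78 degrees

Final answer: 78 degrees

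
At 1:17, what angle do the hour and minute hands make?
Hour hand position: 1 x 30 + 17 x 0.5 = 38.5 degrees
Minute hand position: 17 x 6 = 102 degrees
Difference: |38.5 - 102| = 63.5 degrees
The angle between the hands is 63.5 degrees

Final answer: 63.5 degrees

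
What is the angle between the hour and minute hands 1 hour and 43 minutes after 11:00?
First find the time 1 hour and 43 minutes after 11:00.
Total minutes: 11 x 60 + 0 + 1 x 60 + 43 = 763.
763 mod 720 = 43 minutes = 12:43.
Now compute the angle at 12:43:
Hour hand: 0 x 30 + 43 x 0.5 = 21.5 degrees
Minute hand: 43 x 6 = 258 degrees
Difference: |21.5 - 258| = 236.5 degrees
Smaller angle: 360 - 236.5 = 123.5 degrees

Final answer: 123.5 degrees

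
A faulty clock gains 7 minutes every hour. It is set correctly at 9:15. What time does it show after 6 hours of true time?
For every 60 true minutes, the faulty clock advances 60 + 7 = 67 minutes.
True elapsed: 6 hours = 360 minutes.
Faulty clock advances: 360 x 67/60 = 402 minutes (drift: 42 minutes ahead).
Shown time: 9:15 + 402 minutes = 3:57.

Final answer: 3:57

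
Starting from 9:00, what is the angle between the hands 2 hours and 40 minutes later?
First find the time 2 hours and 40 minutes after 9:00.
Total minutes: 9 x 60 + 0 + 2 x 60 + 40 = 700.
700 mod 720 = 700 minutes = 11:40.
Now compute the angle at 11:40:
Hour hand: 11 x 30 + 40 x 0.5 = 350 degrees
Minute hand: 40 x 6 = 240 degrees
Difference: |350 - 240| = 110 degrees
The angle is 110 degrees

Final answer: 110 degrees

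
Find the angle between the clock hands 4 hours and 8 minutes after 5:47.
First find the time 4 hours and 8 minutes after 5:47.
Total minutes: 5 x 60 + 47 + 4 x 60 + 8 = 595.
595 mod 720 = 595 minutes = 9:55.
Now compute the angle at 9:55:
Hour hand: 9 x 30 + 55 x 0.5 = 297.5 degrees
Minute hand: 55 x 6 = 330 degrees
Difference: |297.5 - 330| = 32.5 degrees
The angle is 32.5 degrees

Final answer: 32.5 degrees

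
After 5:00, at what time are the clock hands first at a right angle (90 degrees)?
At t minutes past 5:00, the hour hand is at 30 x 5 + 0.5t degrees and the minute hand is at 6t degrees.
The smaller angle between them is 90 degrees when |30H - 5.5t| = 90 or |30H - 5.5t| = 270.
With H = 5, solve 30 x 5 - 5.5t = +/- target for each target:
  t = (30 x 5 - 90) / 5.5 = 10.91
  t = (30 x 5 + 90) / 5.5 = 43.64
  t = (30 x 5 - 270) / 5.5 = -21.82 (outside (0, 60))
  t = (30 x 5 + 270) / 5.5 = 76.36 (outside (0, 60))
Valid solutions in (0, 60): {10.91, 43.64} minutes.
First occurrence: t = 10.91 minutes.
The hands are at right angles at 10.91 minutes past 5:00.

Final answer: 10.91 minutes past 5:00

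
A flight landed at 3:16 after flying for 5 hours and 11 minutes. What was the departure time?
Starting time: 3:16 = 196 total minutes past 12:00
Subtracting: 5 hours and 11 minutes = 311 minutes
196 - 311 = -115 (negative, add 12 hours = 720) = 605 minutes
= 10 hours and 5 minutes past 12:00 = 10:05

Final answer: 10:05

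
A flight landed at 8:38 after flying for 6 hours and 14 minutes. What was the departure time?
Starting time: 8:38 = 518 total minutes past 12:00
Subtracting: 6 hours and 14 minutes = 374 minutes
518 - 374 = 144 minutes
= 2 hours and 24 minutes past 12:00 = 2:24

Final answer: 2:24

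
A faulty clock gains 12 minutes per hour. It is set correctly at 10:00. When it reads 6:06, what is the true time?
For every 60 true minutes, the faulty clock advances 72 minutes, so 1 faulty-clock minute corresponds to 60/72 true minutes.
From 10:00 to 6:06 on the faulty dial is 486 minutes.
True elapsed: 486 x 60/72 = 405 minutes = 6 hours and 45 minutes.
True time: 10:00 + 6 hours and 45 minutes = 4:45.

Final answer: 4:45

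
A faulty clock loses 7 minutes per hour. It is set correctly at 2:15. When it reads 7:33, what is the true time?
For every 60 true minutes, the faulty clock advances 53 minutes, so 1 faulty-clock minute corresponds to 60/53 true minutes.
From 2:15 to 7:33 on the faulty dial is 318 minutes.
True elapsed: 318 x 60/53 = 360 minutes = 6 hours.
True time: 2:15 + 6 hours = 8:15.

Final answer: 8:15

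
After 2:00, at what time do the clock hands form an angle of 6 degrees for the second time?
At t minutes past 2:00, the hour hand is at 30 x 2 + 0.5t degrees and the minute hand is at 6t degrees.
The smaller angle between them is 6 degrees when |30H - 5.5t| = 6 or |30H - 5.5t| = 354.
With H = 2, solve 30 x 2 - 5.5t = +/- target for each target:
  t = (30 x 2 - 6) / 5.5 = 9.82
  t = (30 x 2 + 6) / 5.5 = 12
  t = (30 x 2 - 354) / 5.5 = -53.45 (outside (0, 60))
  t = (30 x 2 + 354) / 5.5 = 75.27 (outside (0, 60))
Valid solutions in (0, 60): {9.82, 12} minutes.
The second occurrence is t = 12 minutes.
The hands form a 6-degree angle at 12 minutes past 2:00.

Final answer: 12 minutes past 2:00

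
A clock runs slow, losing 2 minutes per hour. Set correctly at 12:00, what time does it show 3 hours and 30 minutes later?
For every 60 true minutes, the faulty clock advances 60 - 2 = 58 minutes.
True elapsed: 3 hours and 30 minutes = 210 minutes.
Faulty clock advances: 210 x 58/60 = 203 minutes (drift: 7 minutes behind).
Shown time: 12:00 + 203 minutes = 3:23.

Final answer: 3:23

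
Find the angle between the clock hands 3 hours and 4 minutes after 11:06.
First find the time 3 hours and 4 minutes after 11:06.
Total minutes: 11 x 60 + 6 + 3 x 60 + 4 = 850.
850 mod 720 = 130 minutes = 2:10.
Now compute the angle at 2:10:
Hour hand: 2 x 30 + 10 x 0.5 = 65 degrees
Minute hand: 10 x 6 = 60 degrees
Difference: |65 - 60| = 5 degrees
The angle is 5 degrees

Final answer: 5 degrees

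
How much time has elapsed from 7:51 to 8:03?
From 7:51 to 8:03:
(8 x 60 + 3) - (7 x 60 + 51) = 483 - 471 = 12 minutes
= 12 minutes

Final answer: 12 minutes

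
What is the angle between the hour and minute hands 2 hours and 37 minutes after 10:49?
First find the time 2 hours and 37 minutes after 10:49.
Total minutes: 10 x 60 + 49 + 2 x 60 + 37 = 806.
806 mod 720 = 86 minutes = 1:26.
Now compute the angle at 1:26:
Hour hand: 1 x 30 + 26 x 0.5 = 43 degrees
Minute hand: 26 x 6 = 156 degrees
Difference: |43 - 156| = 113 degrees
The angle is 113 degrees

Final answer: 113 degrees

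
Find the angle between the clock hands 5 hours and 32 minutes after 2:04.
First find the time 5 hours and 32 minutes after 2:04.
Total minutes: 2 x 60 + 4 + 5 x 60 + 32 = 456.
456 mod 720 = 456 minutes = 7:36.
Now compute the angle at 7:36:
Hour hand: 7 x 30 + 36 x 0.5 = 228 degrees
Minute hand: 36 x 6 = 216 degrees
Difference: |228 - 216| = 12 degrees
The angle is 12 degrees

Final answer: 12 degrees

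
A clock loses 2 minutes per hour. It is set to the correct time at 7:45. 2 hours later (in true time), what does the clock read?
For every 60 true minutes, the faulty clock advances 60 - 2 = 58 minutes.
True elapsed: 2 hours = 120 minutes.
Faulty clock advances: 120 x 58/60 = 116 minutes (drift: 4 minutes behind).
Shown time: 7:45 + 116 minutes = 9:41.

Final answer: 9:41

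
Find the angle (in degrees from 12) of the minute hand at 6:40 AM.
The minute hand moves 6 degrees per minute.
At 6:40: 40 x 6 = 240 degrees

Final answer: 240 degrees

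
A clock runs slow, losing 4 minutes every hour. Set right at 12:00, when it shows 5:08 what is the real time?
For every 60 true minutes, the faulty clock advances 56 minutes, so 1 faulty-clock minute corresponds to 60/56 true minutes.
From 12:00 to 5:08 on the faulty dial is 308 minutes.
True elapsed: 308 x 60/56 = 330 minutes = 5 hours and 30 minutes.
True time: 12:00 + 5 hours and 30 minutes = 5:30.

Final answer: 5:30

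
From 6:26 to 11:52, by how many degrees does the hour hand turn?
The hour hand moves 0.5 degrees per minute.
Time elapsed: 11:52 - 6:26 = 326 minutes
Angular displacement: 326 x 0.5 = 163 degrees

Final answer: 163 degrees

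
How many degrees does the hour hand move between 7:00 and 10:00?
The hour hand moves 0.5 degrees per minute.
Time elapsed: 10:00 - 7:00 = 180 minutes
Angular displacement: 180 x 0.5 = 90 degrees

Final answer: 90 degrees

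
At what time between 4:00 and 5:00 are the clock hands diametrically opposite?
For hands to be 180 degrees apart: |30H - 5.5t| = 180
With H = 4: t = (30 x 4 + 180)/5.5 = 54.55 or t = (30 x 4 - 180)/5.5 = -10.91
First valid solution (0 < t < 60): t = 54.55 minutes
The hands are opposite at 54.55 minutes past 4:00.

Final answer: 54.55 minutes past 4:00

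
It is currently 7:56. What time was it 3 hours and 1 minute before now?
Starting time: 7:56 = 476 total minutes past 12:00
Subtracting: 3 hours and 1 minute = 181 minutes
476 - 181 = 295 minutes
= 4 hours and 55 minutes past 12:00 = 4:55

Final answer: 4:55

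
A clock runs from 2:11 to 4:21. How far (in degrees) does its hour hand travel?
The hour hand moves 0.5 degrees per minute.
Time elapsed: 4:21 - 2:11 = 130 minutes
Angular displacement: 130 x 0.5 = 65 degrees

Final answer: 65 degrees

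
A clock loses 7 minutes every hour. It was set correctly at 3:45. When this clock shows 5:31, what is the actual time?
For every 60 true minutes, the faulty clock advances 53 minutes, so 1 faulty-clock minute corresponds to 60/53 true minutes.
From 3:45 to 5:31 on the faulty dial is 106 minutes.
True elapsed: 106 x 60/53 = 120 minutes = 2 hours.
True time: 3:45 + 2 hours = 5:45.

Final answer: 5:45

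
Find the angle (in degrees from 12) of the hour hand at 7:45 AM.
The hour hand moves 30 degrees per hour and 0.5 degrees per minute.
At 7:45: (7) x 30 + 45 x 0.5 = 210 + 22.5 = 232.5 degrees

Final answer: 232.5 degrees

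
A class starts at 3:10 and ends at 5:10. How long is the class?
From 3:10 to 5:10:
(5 x 60 + 10) - (3 x 60 + 10) = 310 - 190 = 120 minutes
= 2 hours

Final answer: 2 hours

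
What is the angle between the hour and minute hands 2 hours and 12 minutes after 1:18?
First find the time 2 hours and 12 minutes after 1:18.
Total minutes: 1 x 60 + 18 + 2 x 60 + 12 = 210.
210 mod 720 = 210 minutes = 3:30.
Now compute the angle at 3:30:
Hour hand: 3 x 30 + 30 x 0.5 = 105 degrees
Minute hand: 30 x 6 = 180 degrees
Difference: |105 - 180| = 75 degrees
The angle is 75 degrees

Final answer: 75 degrees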